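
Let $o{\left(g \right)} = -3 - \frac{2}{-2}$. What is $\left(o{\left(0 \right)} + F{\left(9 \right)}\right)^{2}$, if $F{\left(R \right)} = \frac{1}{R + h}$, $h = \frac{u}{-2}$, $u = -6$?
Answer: $\frac{529}{144} \approx 3.6736$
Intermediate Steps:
$h = 3$ ($h = - \frac{6}{-2} = \left(-6\right) \left(- \frac{1}{2}\right) = 3$)
$o{\left(g \right)} = -2$ ($o{\left(g \right)} = -3 - -1 = -3 + 1 = -2$)
$F{\left(R \right)} = \frac{1}{3 + R}$ ($F{\left(R \right)} = \frac{1}{R + 3} = \frac{1}{3 + R}$)
$\left(o{\left(0 \right)} + F{\left(9 \right)}\right)^{2} = \left(-2 + \frac{1}{3 + 9}\right)^{2} = \left(-2 + \frac{1}{12}\right)^{2} = \left(- \frac{23}{12}\right)^{2} = \frac{529}{144}$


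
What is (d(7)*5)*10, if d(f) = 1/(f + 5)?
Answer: 25/6 ≈ 4.1667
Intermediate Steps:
d(f) = 1/(5 + f)
(d(7)*5)*10 = (5/(5 + 7))*10 = (5/12)*10 = 25/6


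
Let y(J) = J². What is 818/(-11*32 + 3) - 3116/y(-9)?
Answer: -1153742/28269 ≈ -40.813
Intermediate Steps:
818/(-11*32 + 3) - 3116/y(-9) = 818/(-11*32 + 3) - 3116/((-9)²) = 818/(-352 + 3) - 3116/81 = 818/(-349) - 3116*1/81 = 818*(-1/349) - 3116/81 = -818/349 - 3116/81 = -1153742/28269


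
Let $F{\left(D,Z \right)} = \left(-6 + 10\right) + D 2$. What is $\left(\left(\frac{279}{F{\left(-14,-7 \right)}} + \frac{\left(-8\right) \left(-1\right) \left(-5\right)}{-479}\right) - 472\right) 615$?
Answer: $- \frac{1139552565}{3832} \approx -2.9738 \cdot 10^{5}$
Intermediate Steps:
$F{\left(D,Z \right)} = 4 + 2 D$
$\left(\left(\frac{279}{F{\left(-14,-7 \right)}} + \frac{\left(-8\right) \left(-1\right) \left(-5\right)}{-479}\right) - 472\right) 615 = \left(\left(\frac{279}{4 + 2 \left(-14\right)} + \frac{\left(-8\right) \left(-1\right) \left(-5\right)}{-479}\right) - 472\right) 615 = \left(\left(\frac{279}{4 - 28} + 8 \left(-5\right) \left(- \frac{1}{479}\right)\right) - 472\right) 615 = \left(\left(\frac{279}{-24} - - \frac{40}{479}\right) - 472\right) 615 = \left(\left(279 \left(- \frac{1}{24}\right) + \frac{40}{479}\right) - 472\right) 615 = \left(\left(- \frac{93}{8} + \frac{40}{479}\right) - 472\right) 615 = \left(- \frac{44227}{3832} - 472\right) 615 = \left(- \frac{1852931}{3832}\right) 615 = - \frac{1139552565}{3832}$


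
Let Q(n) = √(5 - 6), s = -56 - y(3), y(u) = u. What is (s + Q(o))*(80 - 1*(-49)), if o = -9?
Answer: -7611 + 129*I ≈ -7611.0 + 129.0*I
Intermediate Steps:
s = -59 (s = -56 - 1*3 = -56 - 3 = -59)
Q(n) = I (Q(n) = √(-1) = I)
(s + Q(o))*(80 - 1*(-49)) = (-59 + I)*(80 - 1*(-49)) = (-59 + I)*(80 + 49) = (-59 + I)*129 = -7611 + 129*I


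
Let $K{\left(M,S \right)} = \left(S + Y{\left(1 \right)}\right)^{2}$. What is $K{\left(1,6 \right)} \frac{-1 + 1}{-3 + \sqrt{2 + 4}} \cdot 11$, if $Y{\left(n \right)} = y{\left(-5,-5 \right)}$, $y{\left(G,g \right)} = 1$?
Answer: $0$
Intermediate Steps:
$Y{\left(n \right)} = 1$
$K{\left(M,S \right)} = \left(1 + S\right)^{2}$ ($K{\left(M,S \right)} = \left(S + 1\right)^{2} = \left(1 + S\right)^{2}$)
$K{\left(1,6 \right)} \frac{-1 + 1}{-3 + \sqrt{2 + 4}} \cdot 11 = \left(1 + 6\right)^{2} \frac{-1 + 1}{-3 + \sqrt{2 + 4}} \cdot 11 = 7^{2} \frac{0}{-3 + \sqrt{6}} \cdot 11 = 49 \cdot 0 \cdot 11 = 0 \cdot 11 = 0$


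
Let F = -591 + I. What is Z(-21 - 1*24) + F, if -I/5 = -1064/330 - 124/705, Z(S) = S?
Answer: -960068/1551 ≈ -619.00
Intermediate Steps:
I = 26368/1551 (I = -5*(-1064/330 - 124/705) = -5*(-1064*1/330 - 124*1/705) = -5*(-532/165 - 124/705) = -5*(-26368/7755) = 26368/1551 ≈ 17.001)
F = -890273/1551 (F = -591 + 26368/1551 = -890273/1551 ≈ -574.00)
Z(-21 - 1*24) + F = (-21 - 1*24) - 890273/1551 = (-21 - 24) - 890273/1551 = -45 - 890273/1551 = -960068/1551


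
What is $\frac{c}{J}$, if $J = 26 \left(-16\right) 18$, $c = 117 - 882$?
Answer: $\frac{85}{832} \approx 0.10216$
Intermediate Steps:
$c = -765$ ($c = 117 - 882 = -765$)
$J = -7488$ ($J = \left(-416\right) 18 = -7488$)
$\frac{c}{J} = - \frac{765}{-7488} = \left(-765\right) \left(- \frac{1}{7488}\right) = \frac{85}{832}$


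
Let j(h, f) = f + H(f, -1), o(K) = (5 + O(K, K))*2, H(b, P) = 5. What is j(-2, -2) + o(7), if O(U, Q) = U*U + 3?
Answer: 117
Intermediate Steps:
O(U, Q) = 3 + U² (O(U, Q) = U² + 3 = 3 + U²)
o(K) = 16 + 2*K² (o(K) = (5 + (3 + K²))*2 = (8 + K²)*2 = 16 + 2*K²)
j(h, f) = 5 + f (j(h, f) = f + 5 = 5 + f)
j(-2, -2) + o(7) = (5 - 2) + (16 + 2*7²) = 3 + (16 + 2*49) = 3 + (16 + 98) = 3 + 114 = 117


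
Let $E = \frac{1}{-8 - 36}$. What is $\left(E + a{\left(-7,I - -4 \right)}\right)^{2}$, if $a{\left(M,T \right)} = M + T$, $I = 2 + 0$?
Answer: $\frac{2025}{1936} \approx 1.046$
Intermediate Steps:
$I = 2$
$E = - \frac{1}{44}$ ($E = \frac{1}{-44} = - \frac{1}{44} \approx -0.022727$)
$\left(E + a{\left(-7,I - -4 \right)}\right)^{2} = \left(- \frac{1}{44} + \left(-7 + \left(2 - -4\right)\right)\right)^{2} = \left(- \frac{1}{44} + \left(-7 + \left(2 + 4\right)\right)\right)^{2} = \left(- \frac{1}{44} + \left(-7 + 6\right)\right)^{2} = \left(- \frac{1}{44} - 1\right)^{2} = \left(- \frac{45}{44}\right)^{2} = \frac{2025}{1936}$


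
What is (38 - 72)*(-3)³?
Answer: 918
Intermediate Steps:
(38 - 72)*(-3)³ = -34*(-27) = 918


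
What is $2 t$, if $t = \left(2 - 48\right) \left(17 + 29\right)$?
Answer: $-4232$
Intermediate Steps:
$t = -2116$ ($t = \left(-46\right) 46 = -2116$)
$2 t = 2 \left(-2116\right) = -4232$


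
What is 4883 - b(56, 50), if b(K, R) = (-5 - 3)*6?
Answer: 4931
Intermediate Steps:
b(K, R) = -48 (b(K, R) = -8*6 = -48)
4883 - b(56, 50) = 4883 - 1*(-48) = 4883 + 48 = 4931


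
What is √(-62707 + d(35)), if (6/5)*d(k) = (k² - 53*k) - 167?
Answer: I*√2281362/6 ≈ 251.74*I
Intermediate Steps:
d(k) = -835/6 - 265*k/6 + 5*k²/6 (d(k) = 5*((k² - 53*k) - 167)/6 = 5*(-167 + k² - 53*k)/6 = -835/6 - 265*k/6 + 5*k²/6)
√(-62707 + d(35)) = √(-62707 + (-835/6 - 265/6*35 + (⅚)*35²)) = √(-62707 + (-835/6 - 9275/6 + (⅚)*1225)) = √(-62707 + (-835/6 - 9275/6 + 6125/6)) = √(-62707 - 3985/6) = √(-380227/6) = I*√2281362/6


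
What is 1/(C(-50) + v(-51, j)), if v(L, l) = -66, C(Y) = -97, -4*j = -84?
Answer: -1/163 ≈ -0.0061350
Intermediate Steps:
j = 21 (j = -¼*(-84) = 21)
1/(C(-50) + v(-51, j)) = 1/(-97 - 66) = 1/(-163) = -1/163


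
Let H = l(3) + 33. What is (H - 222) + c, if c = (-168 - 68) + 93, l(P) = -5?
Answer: -337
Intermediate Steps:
H = 28 (H = -5 + 33 = 28)
c = -143 (c = -236 + 93 = -143)
(H - 222) + c = (28 - 222) - 143 = -194 - 143 = -337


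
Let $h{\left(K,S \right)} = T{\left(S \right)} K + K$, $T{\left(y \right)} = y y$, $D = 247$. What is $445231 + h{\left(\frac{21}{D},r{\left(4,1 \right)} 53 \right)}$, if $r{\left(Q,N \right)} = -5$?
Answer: $\frac{8572831}{19} \approx 4.512 \cdot 10^{5}$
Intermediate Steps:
$T{\left(y \right)} = y^{2}$
$h{\left(K,S \right)} = K + K S^{2}$ ($h{\left(K,S \right)} = S^{2} K + K = K S^{2} + K = K + K S^{2}$)
$445231 + h{\left(\frac{21}{D},r{\left(4,1 \right)} 53 \right)} = 445231 + \frac{21}{247} \left(1 + \left(\left(-5\right) 53\right)^{2}\right) = 445231 + 21 \cdot \frac{1}{247} \left(1 + \left(-265\right)^{2}\right) = 445231 + \frac{21 \left(1 + 70225\right)}{247} = 445231 + \frac{21}{247} \cdot 70226 = 445231 + \frac{113442}{19} = \frac{8572831}{19}$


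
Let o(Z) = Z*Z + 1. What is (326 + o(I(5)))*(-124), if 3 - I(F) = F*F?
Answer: -100564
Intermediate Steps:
I(F) = 3 - F² (I(F) = 3 - F*F = 3 - F²)
o(Z) = 1 + Z² (o(Z) = Z² + 1 = 1 + Z²)
(326 + o(I(5)))*(-124) = (326 + (1 + (3 - 1*5²)²))*(-124) = (326 + (1 + (3 - 1*25)²))*(-124) = (326 + (1 + (3 - 25)²))*(-124) = (326 + (1 + (-22)²))*(-124) = (326 + (1 + 484))*(-124) = (326 + 485)*(-124) = 811*(-124) = -100564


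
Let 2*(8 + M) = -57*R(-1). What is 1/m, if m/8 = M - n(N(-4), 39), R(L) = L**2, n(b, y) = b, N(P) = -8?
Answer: -1/228 ≈ -0.0043860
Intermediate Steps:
M = -73/2 (M = -8 + (-57*(-1)**2)/2 = -8 + (-57*1)/2 = -8 + (1/2)*(-57) = -8 - 57/2 = -73/2 ≈ -36.500)
m = -228 (m = 8*(-73/2 - 1*(-8)) = 8*(-73/2 + 8) = 8*(-57/2) = -228)
1/m = 1/(-228) = -1/228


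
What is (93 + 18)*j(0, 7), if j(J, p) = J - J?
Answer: 0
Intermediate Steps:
j(J, p) = 0
(93 + 18)*j(0, 7) = (93 + 18)*0 = 111*0 = 0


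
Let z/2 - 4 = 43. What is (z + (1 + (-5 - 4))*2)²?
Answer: 6084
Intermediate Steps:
z = 94 (z = 8 + 2*43 = 8 + 86 = 94)
(z + (1 + (-5 - 4))*2)² = (94 + (1 + (-5 - 4))*2)² = (94 + (1 - 9)*2)² = (94 - 8*2)² = (94 - 16)² = 78² = 6084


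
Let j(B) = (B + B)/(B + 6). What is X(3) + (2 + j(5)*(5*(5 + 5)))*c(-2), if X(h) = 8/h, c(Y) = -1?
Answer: -1478/33 ≈ -44.788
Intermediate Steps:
j(B) = 2*B/(6 + B) (j(B) = (2*B)/(6 + B) = 2*B/(6 + B))
X(3) + (2 + j(5)*(5*(5 + 5)))*c(-2) = 8/3 + (2 + (2*5/(6 + 5))*(5*(5 + 5)))*(-1) = 8*(⅓) + (2 + (2*5/11)*(5*10))*(-1) = 8/3 + (2 + (2*5*(1/11))*50)*(-1) = 8/3 + (2 + (10/11)*50)*(-1) = 8/3 + (2 + 500/11)*(-1) = 8/3 + (522/11)*(-1) = 8/3 - 522/11 = -1478/33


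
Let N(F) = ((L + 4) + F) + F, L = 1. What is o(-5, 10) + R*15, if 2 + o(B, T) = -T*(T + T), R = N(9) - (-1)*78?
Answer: 1313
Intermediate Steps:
N(F) = 5 + 2*F (N(F) = ((1 + 4) + F) + F = (5 + F) + F = 5 + 2*F)
R = 101 (R = (5 + 2*9) - (-1)*78 = (5 + 18) - 1*(-78) = 23 + 78 = 101)
o(B, T) = -2 - 2*T² (o(B, T) = -2 - T*(T + T) = -2 - T*2*T = -2 - 2*T²)
o(-5, 10) + R*15 = (-2 - 2*10²) + 101*15 = (-2 - 2*100) + 1515 = (-2 - 200) + 1515 = -202 + 1515 = 1313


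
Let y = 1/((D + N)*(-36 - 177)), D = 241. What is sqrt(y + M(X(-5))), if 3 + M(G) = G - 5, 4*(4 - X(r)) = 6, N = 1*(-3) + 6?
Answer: I*sqrt(3714010071)/25986 ≈ 2.3452*I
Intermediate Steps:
N = 3 (N = -3 + 6 = 3)
X(r) = 5/2 (X(r) = 4 - 1/4*6 = 4 - 3/2 = 5/2)
y = -1/51972 (y = 1/((241 + 3)*(-36 - 177)) = 1/(244*(-213)) = 1/(-51972) = -1/51972 ≈ -1.9241e-5)
M(G) = -8 + G (M(G) = -3 + (G - 5) = -3 + (-5 + G) = -8 + G)
sqrt(y + M(X(-5))) = sqrt(-1/51972 + (-8 + 5/2)) = sqrt(-1/51972 - 11/2) = sqrt(-285847/51972) = I*sqrt(3714010071)/25986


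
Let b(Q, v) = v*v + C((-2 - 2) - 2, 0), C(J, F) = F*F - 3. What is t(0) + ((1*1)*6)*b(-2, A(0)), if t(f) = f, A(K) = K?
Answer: -18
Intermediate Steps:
C(J, F) = -3 + F² (C(J, F) = F² - 3 = -3 + F²)
b(Q, v) = -3 + v² (b(Q, v) = v*v + (-3 + 0²) = v² + (-3 + 0) = v² - 3 = -3 + v²)
t(0) + ((1*1)*6)*b(-2, A(0)) = 0 + ((1*1)*6)*(-3 + 0²) = 0 + (1*6)*(-3 + 0) = 0 + 6*(-3) = 0 - 18 = -18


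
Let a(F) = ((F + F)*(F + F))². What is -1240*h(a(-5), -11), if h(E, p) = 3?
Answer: -3720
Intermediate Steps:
a(F) = 16*F⁴ (a(F) = ((2*F)*(2*F))² = (4*F²)² = 16*F⁴)
-1240*h(a(-5), -11) = -1240*3 = -3720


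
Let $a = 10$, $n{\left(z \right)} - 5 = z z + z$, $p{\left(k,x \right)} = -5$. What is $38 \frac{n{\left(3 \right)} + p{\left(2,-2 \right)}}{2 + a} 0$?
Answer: $0$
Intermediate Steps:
$n{\left(z \right)} = 5 + z + z^{2}$ ($n{\left(z \right)} = 5 + \left(z z + z\right) = 5 + \left(z^{2} + z\right) = 5 + \left(z + z^{2}\right) = 5 + z + z^{2}$)
$38 \frac{n{\left(3 \right)} + p{\left(2,-2 \right)}}{2 + a} 0 = 38 \frac{\left(5 + 3 + 3^{2}\right) - 5}{2 + 10} \cdot 0 = 38 \frac{\left(5 + 3 + 9\right) - 5}{12} \cdot 0 = 38 \left(17 - 5\right) \frac{1}{12} \cdot 0 = 38 \cdot 12 \cdot \frac{1}{12} \cdot 0 = 38 \cdot 1 \cdot 0 = 38 \cdot 0 = 0$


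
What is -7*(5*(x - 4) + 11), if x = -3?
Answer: 168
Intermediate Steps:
-7*(5*(x - 4) + 11) = -7*(5*(-3 - 4) + 11) = -7*(5*(-7) + 11) = -7*(-35 + 11) = -7*(-24) = 168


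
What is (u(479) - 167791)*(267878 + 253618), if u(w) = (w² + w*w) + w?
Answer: 152052588720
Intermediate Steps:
u(w) = w + 2*w² (u(w) = (w² + w²) + w = 2*w² + w = w + 2*w²)
(u(479) - 167791)*(267878 + 253618) = (479*(1 + 2*479) - 167791)*(267878 + 253618) = (479*(1 + 958) - 167791)*521496 = (479*959 - 167791)*521496 = (459361 - 167791)*521496 = 291570*521496 = 152052588720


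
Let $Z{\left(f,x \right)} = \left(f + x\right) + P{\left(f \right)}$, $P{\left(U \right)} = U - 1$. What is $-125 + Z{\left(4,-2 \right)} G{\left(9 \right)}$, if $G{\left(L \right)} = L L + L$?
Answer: $325$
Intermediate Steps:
$P{\left(U \right)} = -1 + U$
$G{\left(L \right)} = L + L^{2}$ ($G{\left(L \right)} = L^{2} + L = L + L^{2}$)
$Z{\left(f,x \right)} = -1 + x + 2 f$ ($Z{\left(f,x \right)} = \left(f + x\right) + \left(-1 + f\right) = -1 + x + 2 f$)
$-125 + Z{\left(4,-2 \right)} G{\left(9 \right)} = -125 + \left(-1 - 2 + 2 \cdot 4\right) 9 \left(1 + 9\right) = -125 + \left(-1 - 2 + 8\right) 9 \cdot 10 = -125 + 5 \cdot 90 = -125 + 450 = 325$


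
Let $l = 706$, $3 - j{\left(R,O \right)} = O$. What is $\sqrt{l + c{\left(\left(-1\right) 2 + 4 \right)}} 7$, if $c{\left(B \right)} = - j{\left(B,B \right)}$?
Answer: $7 \sqrt{705} \approx 185.86$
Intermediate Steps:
$j{\left(R,O \right)} = 3 - O$
$c{\left(B \right)} = -3 + B$ ($c{\left(B \right)} = - (3 - B) = -3 + B$)
$\sqrt{l + c{\left(\left(-1\right) 2 + 4 \right)}} 7 = \sqrt{706 + \left(-3 + \left(\left(-1\right) 2 + 4\right)\right)} 7 = \sqrt{706 + \left(-3 + \left(-2 + 4\right)\right)} 7 = \sqrt{706 + \left(-3 + 2\right)} 7 = \sqrt{706 - 1} \cdot 7 = \sqrt{705} \cdot 7 = 7 \sqrt{705}$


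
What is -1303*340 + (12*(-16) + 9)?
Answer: -443203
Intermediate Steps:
-1303*340 + (12*(-16) + 9) = -443020 + (-192 + 9) = -443020 - 183 = -443203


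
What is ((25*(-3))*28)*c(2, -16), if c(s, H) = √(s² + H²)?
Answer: -4200*√65 ≈ -33862.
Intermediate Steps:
c(s, H) = √(H² + s²)
((25*(-3))*28)*c(2, -16) = ((25*(-3))*28)*√((-16)² + 2²) = (-75*28)*√(256 + 4) = -4200*√65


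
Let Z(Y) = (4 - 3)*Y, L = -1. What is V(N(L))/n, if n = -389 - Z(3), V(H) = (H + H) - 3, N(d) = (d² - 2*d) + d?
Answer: -1/392 ≈ -0.0025510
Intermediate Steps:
Z(Y) = Y (Z(Y) = 1*Y = Y)
N(d) = d² - d
V(H) = -3 + 2*H (V(H) = 2*H - 3 = -3 + 2*H)
n = -392 (n = -389 - 1*3 = -389 - 3 = -392)
V(N(L))/n = (-3 + 2*(-(-1 - 1)))/(-392) = (-3 + 2*(-1*(-2)))*(-1/392) = (-3 + 2*2)*(-1/392) = (-3 + 4)*(-1/392) = 1*(-1/392) = -1/392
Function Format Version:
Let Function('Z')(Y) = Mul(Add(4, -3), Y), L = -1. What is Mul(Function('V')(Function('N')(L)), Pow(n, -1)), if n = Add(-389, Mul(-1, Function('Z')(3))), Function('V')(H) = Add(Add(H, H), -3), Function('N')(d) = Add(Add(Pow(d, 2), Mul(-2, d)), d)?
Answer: Rational(-1, 392) ≈ -0.0025510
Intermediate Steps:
Function('Z')(Y) = Y (Function('Z')(Y) = Mul(1, Y) = Y)
Function('N')(d) = Add(Pow(d, 2), Mul(-1, d))
Function('V')(H) = Add(-3, Mul(2, H)) (Function('V')(H) = Add(Mul(2, H), -3) = Add(-3, Mul(2, H)))
n = -392 (n = Add(-389, Mul(-1, 3)) = Add(-389, -3) = -392)
Mul(Function('V')(Function('N')(L)), Pow(n, -1)) = Mul(Add(-3, Mul(2, Mul(-1, Add(-1, -1)))), Pow(-392, -1)) = Mul(Add(-3, Mul(2, Mul(-1, -2))), Rational(-1, 392)) = Mul(Add(-3, Mul(2, 2)), Rational(-1, 392)) = Mul(Add(-3, 4), Rational(-1, 392)) = Mul(1, Rational(-1, 392)) = Rational(-1, 392)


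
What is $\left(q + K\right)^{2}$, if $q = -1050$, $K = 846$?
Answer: $41616$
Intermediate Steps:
$\left(q + K\right)^{2} = \left(-1050 + 846\right)^{2} = \left(-204\right)^{2} = 41616$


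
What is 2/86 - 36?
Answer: -1547/43 ≈ -35.977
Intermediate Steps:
2/86 - 36 = (1/86)*2 - 36 = 1/43 - 36 = -1547/43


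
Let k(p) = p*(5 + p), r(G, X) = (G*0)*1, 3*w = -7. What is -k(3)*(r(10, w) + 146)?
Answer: -3504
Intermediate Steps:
w = -7/3 (w = (⅓)*(-7) = -7/3 ≈ -2.3333)
r(G, X) = 0 (r(G, X) = 0*1 = 0)
-k(3)*(r(10, w) + 146) = -3*(5 + 3)*(0 + 146) = -3*8*146 = -24*146 = -1*3504 = -3504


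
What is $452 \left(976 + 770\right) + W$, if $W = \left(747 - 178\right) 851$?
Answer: $1273411$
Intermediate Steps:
$W = 484219$ ($W = \left(747 - 178\right) 851 = 569 \cdot 851 = 484219$)
$452 \left(976 + 770\right) + W = 452 \left(976 + 770\right) + 484219 = 452 \cdot 1746 + 484219 = 789192 + 484219 = 1273411$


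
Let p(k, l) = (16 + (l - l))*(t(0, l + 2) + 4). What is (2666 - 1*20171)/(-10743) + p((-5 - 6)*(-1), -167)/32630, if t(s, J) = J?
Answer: 90585697/58424015 ≈ 1.5505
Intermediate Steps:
p(k, l) = 96 + 16*l (p(k, l) = (16 + (l - l))*((l + 2) + 4) = (16 + 0)*((2 + l) + 4) = 16*(6 + l) = 96 + 16*l)
(2666 - 1*20171)/(-10743) + p((-5 - 6)*(-1), -167)/32630 = (2666 - 1*20171)/(-10743) + (96 + 16*(-167))/32630 = (2666 - 20171)*(-1/10743) + (96 - 2672)*(1/32630) = -17505*(-1/10743) - 2576*1/32630 = 5835/3581 - 1288/16315 = 90585697/58424015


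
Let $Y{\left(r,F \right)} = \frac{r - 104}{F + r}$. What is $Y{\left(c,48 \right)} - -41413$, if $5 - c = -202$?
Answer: $\frac{10560418}{255} \approx 41413.0$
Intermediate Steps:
$c = 207$ ($c = 5 - -202 = 5 + 202 = 207$)
$Y{\left(r,F \right)} = \frac{-104 + r}{F + r}$
$Y{\left(c,48 \right)} - -41413 = \frac{-104 + 207}{48 + 207} - -41413 = \frac{1}{255} \cdot 103 + 41413 = \frac{103}{255} + 41413 = \frac{10560418}{255}$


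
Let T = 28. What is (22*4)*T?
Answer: 2464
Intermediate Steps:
(22*4)*T = (22*4)*28 = 88*28 = 2464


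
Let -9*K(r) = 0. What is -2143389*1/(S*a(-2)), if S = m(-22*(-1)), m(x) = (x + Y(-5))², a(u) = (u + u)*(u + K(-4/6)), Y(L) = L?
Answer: -2143389/2312 ≈ -927.07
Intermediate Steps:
K(r) = 0 (K(r) = -⅑*0 = 0)
a(u) = 2*u² (a(u) = (u + u)*(u + 0) = (2*u)*u = 2*u²)
m(x) = (-5 + x)² (m(x) = (x - 5)² = (-5 + x)²)
S = 289 (S = (-5 - 22*(-1))² = (-5 + 22)² = 17² = 289)
-2143389*1/(S*a(-2)) = -2143389/((2*(-2)²)*289) = -2143389/((2*4)*289) = -2143389/(8*289) = -2143389/2312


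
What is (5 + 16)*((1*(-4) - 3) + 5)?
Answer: -42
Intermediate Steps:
(5 + 16)*((1*(-4) - 3) + 5) = 21*((-4 - 3) + 5) = 21*(-7 + 5) = 21*(-2) = -42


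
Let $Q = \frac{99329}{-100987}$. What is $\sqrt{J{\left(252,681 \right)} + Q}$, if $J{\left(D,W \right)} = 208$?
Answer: $\frac{\sqrt{2111230889429}}{100987} \approx 14.388$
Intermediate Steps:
$Q = - \frac{99329}{100987}$ ($Q = 99329 \left(- \frac{1}{100987}\right) = - \frac{99329}{100987} \approx -0.98358$)
$\sqrt{J{\left(252,681 \right)} + Q} = \sqrt{208 - \frac{99329}{100987}} = \sqrt{\frac{20905967}{100987}} = \frac{\sqrt{2111230889429}}{100987}$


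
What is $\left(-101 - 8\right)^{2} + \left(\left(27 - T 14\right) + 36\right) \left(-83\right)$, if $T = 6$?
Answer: $13624$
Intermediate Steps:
$\left(-101 - 8\right)^{2} + \left(\left(27 - T 14\right) + 36\right) \left(-83\right) = \left(-101 - 8\right)^{2} + \left(\left(27 - 6 \cdot 14\right) + 36\right) \left(-83\right) = \left(-101 - 8\right)^{2} + \left(\left(27 - 84\right) + 36\right) \left(-83\right) = \left(-109\right)^{2} + \left(-57 + 36\right) \left(-83\right) = 11881 - -1743 = 11881 + 1743 = 13624$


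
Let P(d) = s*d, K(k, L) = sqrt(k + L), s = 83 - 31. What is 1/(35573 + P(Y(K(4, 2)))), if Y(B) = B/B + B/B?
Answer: 1/35677 ≈ 2.8029e-5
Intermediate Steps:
s = 52
K(k, L) = sqrt(L + k)
Y(B) = 2 (Y(B) = 1 + 1 = 2)
P(d) = 52*d
1/(35573 + P(Y(K(4, 2)))) = 1/(35573 + 52*2) = 1/(35573 + 104) = 1/35677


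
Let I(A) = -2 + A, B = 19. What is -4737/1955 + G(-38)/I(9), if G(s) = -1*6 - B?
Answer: -82034/13685 ≈ -5.9944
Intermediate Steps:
G(s) = -25 (G(s) = -1*6 - 1*19 = -6 - 19 = -25)
-4737/1955 + G(-38)/I(9) = -4737/1955 - 25/(-2 + 9) = -4737*1/1955 - 25/7 = -4737/1955 - 25*⅐ = -4737/1955 - 25/7 = -82034/13685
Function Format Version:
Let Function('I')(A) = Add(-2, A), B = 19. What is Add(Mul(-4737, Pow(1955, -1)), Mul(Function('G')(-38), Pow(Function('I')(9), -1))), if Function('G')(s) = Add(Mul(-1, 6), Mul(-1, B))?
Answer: Rational(-82034, 13685) ≈ -5.9944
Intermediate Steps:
Function('G')(s) = -25 (Function('G')(s) = Add(Mul(-1, 6), Mul(-1, 19)) = Add(-6, -19) = -25)
Add(Mul(-4737, Pow(1955, -1)), Mul(Function('G')(-38), Pow(Function('I')(9), -1))) = Add(Mul(-4737, Pow(1955, -1)), Mul(-25, Pow(Add(-2, 9), -1))) = Add(Mul(-4737, Rational(1, 1955)), Mul(-25, Pow(7, -1))) = Add(Rational(-4737, 1955), Mul(-25, Rational(1, 7))) = Add(Rational(-4737, 1955), Rational(-25, 7)) = Rational(-82034, 13685)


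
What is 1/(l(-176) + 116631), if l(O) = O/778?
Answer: 389/45369371 ≈ 8.5741e-6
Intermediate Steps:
l(O) = O/778 (l(O) = O*(1/778) = O/778)
1/(l(-176) + 116631) = 1/((1/778)*(-176) + 116631) = 1/(-88/389 + 116631) = 1/(45369371/389) = 389/45369371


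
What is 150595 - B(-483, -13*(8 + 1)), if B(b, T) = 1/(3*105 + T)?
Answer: 29817809/198 ≈ 1.5060e+5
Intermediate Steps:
B(b, T) = 1/(315 + T)
150595 - B(-483, -13*(8 + 1)) = 150595 - 1/(315 - 13*(8 + 1)) = 150595 - 1/(315 - 13*9) = 150595 - 1/(315 - 117) = 150595 - 1/198 = 29817809/198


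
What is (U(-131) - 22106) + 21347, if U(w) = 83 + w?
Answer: -807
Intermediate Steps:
(U(-131) - 22106) + 21347 = ((83 - 131) - 22106) + 21347 = (-48 - 22106) + 21347 = -22154 + 21347 = -807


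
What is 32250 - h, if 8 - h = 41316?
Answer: 73558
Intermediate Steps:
h = -41308 (h = 8 - 1*41316 = 8 - 41316 = -41308)
32250 - h = 32250 - 1*(-41308) = 32250 + 41308 = 73558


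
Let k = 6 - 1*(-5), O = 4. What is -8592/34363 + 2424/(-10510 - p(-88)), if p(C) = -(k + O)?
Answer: -173468952/360639685 ≈ -0.48100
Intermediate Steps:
k = 11 (k = 6 + 5 = 11)
p(C) = -15 (p(C) = -(11 + 4) = -1*15 = -15)
-8592/34363 + 2424/(-10510 - p(-88)) = -8592/34363 + 2424/(-10510 - 1*(-15)) = -8592*1/34363 + 2424/(-10510 + 15) = -8592/34363 + 2424/(-10495) = -8592/34363 + 2424*(-1/10495) = -8592/34363 - 2424/10495 = -173468952/360639685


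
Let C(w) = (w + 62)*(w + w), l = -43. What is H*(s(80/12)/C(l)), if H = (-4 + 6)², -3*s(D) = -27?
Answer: -18/817 ≈ -0.022032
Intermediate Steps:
s(D) = 9 (s(D) = -⅓*(-27) = 9)
C(w) = 2*w*(62 + w) (C(w) = (62 + w)*(2*w) = 2*w*(62 + w))
H = 4 (H = 2² = 4)
H*(s(80/12)/C(l)) = 4*(9/((2*(-43)*(62 - 43)))) = 4*(9/((2*(-43)*19))) = 4*(9/(-1634)) = 4*(9*(-1/1634)) = 4*(-9/1634) = -18/817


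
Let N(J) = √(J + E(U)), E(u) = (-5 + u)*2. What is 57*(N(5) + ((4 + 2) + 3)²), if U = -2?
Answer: 4617 + 171*I ≈ 4617.0 + 171.0*I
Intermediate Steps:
E(u) = -10 + 2*u
N(J) = √(-14 + J) (N(J) = √(J + (-10 + 2*(-2))) = √(J + (-10 - 4)) = √(J - 14) = √(-14 + J))
57*(N(5) + ((4 + 2) + 3)²) = 57*(√(-14 + 5) + ((4 + 2) + 3)²) = 57*(√(-9) + (6 + 3)²) = 57*(3*I + 9²) = 57*(3*I + 81) = 57*(81 + 3*I) = 4617 + 171*I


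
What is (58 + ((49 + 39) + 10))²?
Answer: 24336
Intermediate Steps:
(58 + ((49 + 39) + 10))² = (58 + (88 + 10))² = (58 + 98)² = 156² = 24336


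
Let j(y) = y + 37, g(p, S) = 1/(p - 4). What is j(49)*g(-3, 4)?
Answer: -86/7 ≈ -12.286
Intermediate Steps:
g(p, S) = 1/(-4 + p)
j(y) = 37 + y
j(49)*g(-3, 4) = (37 + 49)/(-4 - 3) = 86/(-7) = 86*(-⅐) = -86/7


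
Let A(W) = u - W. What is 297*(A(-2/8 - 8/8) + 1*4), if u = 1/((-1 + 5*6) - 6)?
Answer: 144639/92 ≈ 1572.2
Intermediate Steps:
u = 1/23 (u = 1/((-1 + 30) - 6) = 1/(29 - 6) = 1/23 ≈ 0.043478)
A(W) = 1/23 - W
297*(A(-2/8 - 8/8) + 1*4) = 297*((1/23 - (-2/8 - 8/8)) + 1*4) = 297*((1/23 - (-2*1/8 - 8*1/8)) + 4) = 297*((1/23 - (-1/4 - 1)) + 4) = 297*((1/23 - 1*(-5/4)) + 4) = 297*((1/23 + 5/4) + 4) = 297*(119/92 + 4) = 297*(487/92) = 144639/92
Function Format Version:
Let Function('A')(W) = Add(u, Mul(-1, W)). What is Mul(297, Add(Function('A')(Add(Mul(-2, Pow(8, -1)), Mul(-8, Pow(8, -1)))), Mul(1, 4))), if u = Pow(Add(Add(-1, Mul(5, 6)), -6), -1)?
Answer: Rational(144639, 92) ≈ 1572.2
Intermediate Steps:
u = Rational(1, 23) (u = Pow(Add(Add(-1, 30), -6), -1) = Pow(Add(29, -6), -1) = Pow(23, -1) = Rational(1, 23) ≈ 0.043478)
Function('A')(W) = Add(Rational(1, 23), Mul(-1, W))
Mul(297, Add(Function('A')(Add(Mul(-2, Pow(8, -1)), Mul(-8, Pow(8, -1)))), Mul(1, 4))) = Mul(297, Add(Add(Rational(1, 23), Mul(-1, Add(Mul(-2, Pow(8, -1)), Mul(-8, Pow(8, -1))))), Mul(1, 4))) = Mul(297, Add(Add(Rational(1, 23), Mul(-1, Add(Mul(-2, Rational(1, 8)), Mul(-8, Rational(1, 8))))), 4)) = Mul(297, Add(Add(Rational(1, 23), Mul(-1, Add(Rational(-1, 4), -1))), 4)) = Mul(297, Add(Add(Rational(1, 23), Mul(-1, Rational(-5, 4))), 4)) = Mul(297, Add(Add(Rational(1, 23), Rational(5, 4)), 4)) = Mul(297, Add(Rational(119, 92), 4)) = Mul(297, Rational(487, 92)) = Rational(144639, 92)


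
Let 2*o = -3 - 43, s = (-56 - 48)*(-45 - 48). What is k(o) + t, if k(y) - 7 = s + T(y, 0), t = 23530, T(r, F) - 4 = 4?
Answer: 33217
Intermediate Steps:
T(r, F) = 8 (T(r, F) = 4 + 4 = 8)
s = 9672 (s = -104*(-93) = 9672)
o = -23 (o = (-3 - 43)/2 = (½)*(-46) = -23)
k(y) = 9687 (k(y) = 7 + (9672 + 8) = 7 + 9680 = 9687)
k(o) + t = 9687 + 23530 = 33217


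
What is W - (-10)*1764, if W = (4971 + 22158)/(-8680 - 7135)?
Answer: 278949471/15815 ≈ 17638.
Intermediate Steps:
W = -27129/15815 (W = 27129/(-15815) = 27129*(-1/15815) = -27129/15815 ≈ -1.7154)
W - (-10)*1764 = -27129/15815 - (-10)*1764 = -27129/15815 - 1*(-17640) = -27129/15815 + 17640 = 278949471/15815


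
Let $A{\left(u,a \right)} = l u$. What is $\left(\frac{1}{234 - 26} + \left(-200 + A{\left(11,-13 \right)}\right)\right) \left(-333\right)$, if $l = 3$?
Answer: $\frac{11566755}{208} \approx 55609.0$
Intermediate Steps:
$A{\left(u,a \right)} = 3 u$
$\left(\frac{1}{234 - 26} + \left(-200 + A{\left(11,-13 \right)}\right)\right) \left(-333\right) = \left(\frac{1}{234 - 26} + \left(-200 + 3 \cdot 11\right)\right) \left(-333\right) = \left(\frac{1}{208} + \left(-200 + 33\right)\right) \left(-333\right) = \left(\frac{1}{208} - 167\right) \left(-333\right) = \left(- \frac{34735}{208}\right) \left(-333\right) = \frac{11566755}{208}$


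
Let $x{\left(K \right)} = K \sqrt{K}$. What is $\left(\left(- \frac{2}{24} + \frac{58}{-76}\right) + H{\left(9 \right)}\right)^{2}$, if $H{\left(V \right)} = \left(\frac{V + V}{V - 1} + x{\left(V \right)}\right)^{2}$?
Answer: $\frac{607621809001}{831744} \approx 7.3054 \cdot 10^{5}$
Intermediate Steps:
$x{\left(K \right)} = K^{\frac{3}{2}}$
$H{\left(V \right)} = \left(V^{\frac{3}{2}} + \frac{2 V}{-1 + V}\right)^{2}$ ($H{\left(V \right)} = \left(\frac{V + V}{V - 1} + V^{\frac{3}{2}}\right)^{2} = \left(\frac{2 V}{-1 + V} + V^{\frac{3}{2}}\right)^{2} = \left(V^{\frac{3}{2}} + \frac{2 V}{-1 + V}\right)^{2}$)
$\left(\left(- \frac{2}{24} + \frac{58}{-76}\right) + H{\left(9 \right)}\right)^{2} = \left(\left(- \frac{2}{24} + \frac{58}{-76}\right) + \frac{\left(9^{\frac{5}{2}} - 9^{\frac{3}{2}} + 2 \cdot 9\right)^{2}}{\left(-1 + 9\right)^{2}}\right)^{2} = \left(\left(\left(-2\right) \frac{1}{24} + 58 \left(- \frac{1}{76}\right)\right) + \frac{\left(243 - 27 + 18\right)^{2}}{64}\right)^{2} = \left(\left(- \frac{1}{12} - \frac{29}{38}\right) + \frac{\left(243 - 27 + 18\right)^{2}}{64}\right)^{2} = \left(- \frac{193}{228} + \frac{234^{2}}{64}\right)^{2} = \left(- \frac{193}{228} + \frac{1}{64} \cdot 54756\right)^{2} = \left(- \frac{193}{228} + \frac{13689}{16}\right)^{2} = \left(\frac{779501}{912}\right)^{2} = \frac{607621809001}{831744}$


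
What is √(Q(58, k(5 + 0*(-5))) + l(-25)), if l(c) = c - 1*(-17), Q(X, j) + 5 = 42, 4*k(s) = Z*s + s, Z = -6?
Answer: √29 ≈ 5.3852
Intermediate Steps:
k(s) = -5*s/4 (k(s) = (-6*s + s)/4 = (-5*s)/4 = -5*s/4)
Q(X, j) = 37 (Q(X, j) = -5 + 42 = 37)
l(c) = 17 + c (l(c) = c + 17 = 17 + c)
√(Q(58, k(5 + 0*(-5))) + l(-25)) = √(37 + (17 - 25)) = √(37 - 8) = √29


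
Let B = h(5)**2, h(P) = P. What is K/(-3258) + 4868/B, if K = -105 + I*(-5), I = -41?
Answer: 7928722/40725 ≈ 194.69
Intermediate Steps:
B = 25 (B = 5**2 = 25)
K = 100 (K = -105 - 41*(-5) = -105 + 205 = 100)
K/(-3258) + 4868/B = 100/(-3258) + 4868/25 = 100*(-1/3258) + 4868*(1/25) = -50/1629 + 4868/25 = 7928722/40725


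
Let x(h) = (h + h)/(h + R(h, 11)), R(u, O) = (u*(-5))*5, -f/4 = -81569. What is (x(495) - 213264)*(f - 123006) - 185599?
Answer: -260102254909/6 ≈ -4.3350e+10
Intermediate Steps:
f = 326276 (f = -4*(-81569) = 326276)
R(u, O) = -25*u (R(u, O) = -5*u*5 = -25*u)
x(h) = -1/12 (x(h) = (h + h)/(h - 25*h) = (2*h)/((-24*h)) = (2*h)*(-1/(24*h)) = -1/12)
(x(495) - 213264)*(f - 123006) - 185599 = (-1/12 - 213264)*(326276 - 123006) - 185599 = -2559169/12*203270 - 185599 = -260101141315/6 - 185599 = -260102254909/6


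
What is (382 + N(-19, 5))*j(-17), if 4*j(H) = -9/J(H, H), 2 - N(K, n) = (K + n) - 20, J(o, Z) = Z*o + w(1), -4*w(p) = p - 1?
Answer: -1881/578 ≈ -3.2543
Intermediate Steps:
w(p) = 1/4 - p/4 (w(p) = -(p - 1)/4 = -(-1 + p)/4 = 1/4 - p/4)
J(o, Z) = Z*o (J(o, Z) = Z*o + (1/4 - 1/4*1) = Z*o + (1/4 - 1/4) = Z*o + 0 = Z*o)
N(K, n) = 22 - K - n (N(K, n) = 2 - ((K + n) - 20) = 2 - (-20 + K + n) = 2 + (20 - K - n) = 22 - K - n)
j(H) = -9/(4*H**2) (j(H) = (-9/H**2)/4 = -9/(4*H**2))
(382 + N(-19, 5))*j(-17) = (382 + (22 - 1*(-19) - 1*5))*(-9/4/(-17)**2) = (382 + (22 + 19 - 5))*(-9/4*1/289) = (382 + 36)*(-9/1156) = 418*(-9/1156) = -1881/578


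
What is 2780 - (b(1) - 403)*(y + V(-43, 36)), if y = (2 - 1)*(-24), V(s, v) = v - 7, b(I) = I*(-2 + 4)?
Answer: 4785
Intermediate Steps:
b(I) = 2*I (b(I) = I*2 = 2*I)
V(s, v) = -7 + v
y = -24 (y = 1*(-24) = -24)
2780 - (b(1) - 403)*(y + V(-43, 36)) = 2780 - (2*1 - 403)*(-24 + (-7 + 36)) = 2780 - (2 - 403)*(-24 + 29) = 2780 - (-401)*5 = 2780 - 1*(-2005) = 2780 + 2005 = 4785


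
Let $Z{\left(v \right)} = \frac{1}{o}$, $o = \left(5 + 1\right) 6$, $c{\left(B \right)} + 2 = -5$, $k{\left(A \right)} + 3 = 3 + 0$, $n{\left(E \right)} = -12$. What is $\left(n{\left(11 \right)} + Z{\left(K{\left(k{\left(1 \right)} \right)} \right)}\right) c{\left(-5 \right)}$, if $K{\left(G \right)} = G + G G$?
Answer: $\frac{3017}{36} \approx 83.806$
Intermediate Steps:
$k{\left(A \right)} = 0$ ($k{\left(A \right)} = -3 + \left(3 + 0\right) = -3 + 3 = 0$)
$c{\left(B \right)} = -7$ ($c{\left(B \right)} = -2 - 5 = -7$)
$K{\left(G \right)} = G + G^{2}$
$o = 36$ ($o = 6 \cdot 6 = 36$)
$Z{\left(v \right)} = \frac{1}{36}$
$\left(n{\left(11 \right)} + Z{\left(K{\left(k{\left(1 \right)} \right)} \right)}\right) c{\left(-5 \right)} = \left(-12 + \frac{1}{36}\right) \left(-7\right) = \left(- \frac{431}{36}\right) \left(-7\right) = \frac{3017}{36}$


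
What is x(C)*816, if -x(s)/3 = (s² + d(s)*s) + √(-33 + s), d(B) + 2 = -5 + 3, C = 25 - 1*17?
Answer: -78336 - 12240*I ≈ -78336.0 - 12240.0*I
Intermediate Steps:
C = 8 (C = 25 - 17 = 8)
d(B) = -4 (d(B) = -2 + (-5 + 3) = -2 - 2 = -4)
x(s) = -3*s² - 3*√(-33 + s) + 12*s (x(s) = -3*((s² - 4*s) + √(-33 + s)) = -3*(s² + √(-33 + s) - 4*s) = -3*s² - 3*√(-33 + s) + 12*s)
x(C)*816 = (-3*8² - 3*√(-33 + 8) + 12*8)*816 = (-3*64 - 15*I + 96)*816 = (-192 - 15*I + 96)*816 = (-96 - 15*I)*816 = -78336 - 12240*I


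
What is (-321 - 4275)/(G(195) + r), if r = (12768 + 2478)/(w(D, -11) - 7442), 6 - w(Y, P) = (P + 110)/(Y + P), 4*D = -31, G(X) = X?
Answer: -12936208/543085 ≈ -23.820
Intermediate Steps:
D = -31/4 (D = (¼)*(-31) = -31/4 ≈ -7.7500)
w(Y, P) = 6 - (110 + P)/(P + Y) (w(Y, P) = 6 - (P + 110)/(Y + P) = 6 - (110 + P)/(P + Y))
r = -17325/8444 (r = (12768 + 2478)/((-110 + 5*(-11) + 6*(-31/4))/(-11 - 31/4) - 7442) = 15246/((-110 - 55 - 93/2)/(-75/4) - 7442) = 15246/(-4/75*(-423/2) - 7442) = 15246/(282/25 - 7442) = 15246/(-185768/25) = 15246*(-25/185768) = -17325/8444 ≈ -2.0518)
(-321 - 4275)/(G(195) + r) = (-321 - 4275)/(195 - 17325/8444) = -4596/1629255/8444 = -4596*8444/1629255 = -12936208/543085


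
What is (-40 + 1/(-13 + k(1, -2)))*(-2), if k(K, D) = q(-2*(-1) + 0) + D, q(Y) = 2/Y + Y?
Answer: 481/6 ≈ 80.167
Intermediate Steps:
q(Y) = Y + 2/Y
k(K, D) = 3 + D (k(K, D) = ((-2*(-1) + 0) + 2/(-2*(-1) + 0)) + D = ((2 + 0) + 2/(2 + 0)) + D = (2 + 2/2) + D = (2 + 2*(½)) + D = (2 + 1) + D = 3 + D)
(-40 + 1/(-13 + k(1, -2)))*(-2) = (-40 + 1/(-13 + (3 - 2)))*(-2) = (-40 + 1/(-13 + 1))*(-2) = (-40 + 1/(-12))*(-2) = (-40 - 1/12)*(-2) = -481/12*(-2) = 481/6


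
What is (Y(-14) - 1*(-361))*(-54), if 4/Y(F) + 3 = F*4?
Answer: -1149930/59 ≈ -19490.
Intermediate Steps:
Y(F) = 4/(-3 + 4*F) (Y(F) = 4/(-3 + F*4) = 4/(-3 + 4*F))
(Y(-14) - 1*(-361))*(-54) = (4/(-3 + 4*(-14)) - 1*(-361))*(-54) = (4/(-3 - 56) + 361)*(-54) = (4/(-59) + 361)*(-54) = (4*(-1/59) + 361)*(-54) = (-4/59 + 361)*(-54) = (21295/59)*(-54) = -1149930/59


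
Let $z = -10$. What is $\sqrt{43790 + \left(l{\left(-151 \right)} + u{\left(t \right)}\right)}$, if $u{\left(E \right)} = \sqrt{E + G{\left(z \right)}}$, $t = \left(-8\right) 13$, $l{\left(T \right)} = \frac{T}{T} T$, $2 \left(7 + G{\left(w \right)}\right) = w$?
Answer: $\sqrt{43639 + 2 i \sqrt{29}} \approx 208.9 + 0.026 i$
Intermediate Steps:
$G{\left(w \right)} = -7 + \frac{w}{2}$
$l{\left(T \right)} = T$ ($l{\left(T \right)} = 1 T = T$)
$t = -104$
$u{\left(E \right)} = \sqrt{-12 + E}$ ($u{\left(E \right)} = \sqrt{E + \left(-7 + \frac{1}{2} \left(-10\right)\right)} = \sqrt{E - 12} = \sqrt{-12 + E}$)
$\sqrt{43790 + \left(l{\left(-151 \right)} + u{\left(t \right)}\right)} = \sqrt{43790 - \left(151 - \sqrt{-12 - 104}\right)} = \sqrt{43790 - \left(151 - \sqrt{-116}\right)} = \sqrt{43790 - \left(151 - 2 i \sqrt{29}\right)} = \sqrt{43639 + 2 i \sqrt{29}}$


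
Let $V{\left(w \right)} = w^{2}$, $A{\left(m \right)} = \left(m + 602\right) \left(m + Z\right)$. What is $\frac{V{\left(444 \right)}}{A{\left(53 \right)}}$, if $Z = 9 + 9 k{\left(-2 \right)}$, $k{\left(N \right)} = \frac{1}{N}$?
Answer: $\frac{394272}{75325} \approx 5.2343$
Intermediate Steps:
$Z = \frac{9}{2}$ ($Z = 9 + \frac{9}{-2} = 9 + 9 \left(- \frac{1}{2}\right) = 9 - \frac{9}{2} = \frac{9}{2} \approx 4.5$)
$A{\left(m \right)} = \left(602 + m\right) \left(\frac{9}{2} + m\right)$ ($A{\left(m \right)} = \left(m + 602\right) \left(m + \frac{9}{2}\right) = \left(602 + m\right) \left(\frac{9}{2} + m\right)$)
$\frac{V{\left(444 \right)}}{A{\left(53 \right)}} = \frac{444^{2}}{2709 + 53^{2} + \frac{1213}{2} \cdot 53} = \frac{197136}{2709 + 2809 + \frac{64289}{2}} = \frac{197136}{\frac{75325}{2}} = 197136 \cdot \frac{2}{75325} = \frac{394272}{75325}$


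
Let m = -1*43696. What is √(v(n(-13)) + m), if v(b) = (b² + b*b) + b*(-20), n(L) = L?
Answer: I*√43098 ≈ 207.6*I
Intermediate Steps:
m = -43696
v(b) = -20*b + 2*b² (v(b) = (b² + b²) - 20*b = 2*b² - 20*b = -20*b + 2*b²)
√(v(n(-13)) + m) = √(2*(-13)*(-10 - 13) - 43696) = √(2*(-13)*(-23) - 43696) = √(598 - 43696) = √(-43098) = I*√43098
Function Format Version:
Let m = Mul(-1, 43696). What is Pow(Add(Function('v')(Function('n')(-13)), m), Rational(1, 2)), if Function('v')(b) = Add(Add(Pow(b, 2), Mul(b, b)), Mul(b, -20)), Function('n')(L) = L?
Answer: Mul(I, Pow(43098, Rational(1, 2))) ≈ Mul(207.60, I)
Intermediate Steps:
m = -43696
Function('v')(b) = Add(Mul(-20, b), Mul(2, Pow(b, 2))) (Function('v')(b) = Add(Add(Pow(b, 2), Pow(b, 2)), Mul(-20, b)) = Add(Mul(2, Pow(b, 2)), Mul(-20, b)) = Add(Mul(-20, b), Mul(2, Pow(b, 2))))
Pow(Add(Function('v')(Function('n')(-13)), m), Rational(1, 2)) = Pow(Add(Mul(2, -13, Add(-10, -13)), -43696), Rational(1, 2)) = Pow(Add(Mul(2, -13, -23), -43696), Rational(1, 2)) = Pow(Add(598, -43696), Rational(1, 2)) = Pow(-43098, Rational(1, 2)) = Mul(I, Pow(43098, Rational(1, 2)))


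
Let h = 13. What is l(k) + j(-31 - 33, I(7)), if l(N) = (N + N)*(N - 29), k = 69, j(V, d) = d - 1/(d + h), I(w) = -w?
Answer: 33077/6 ≈ 5512.8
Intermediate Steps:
j(V, d) = d - 1/(13 + d) (j(V, d) = d - 1/(d + 13) = d - 1/(13 + d))
l(N) = 2*N*(-29 + N) (l(N) = (2*N)*(-29 + N) = 2*N*(-29 + N))
l(k) + j(-31 - 33, I(7)) = 2*69*(-29 + 69) + (-1 + (-1*7)**2 + 13*(-1*7))/(13 - 1*7) = 2*69*40 + (-1 + (-7)**2 + 13*(-7))/(13 - 7) = 5520 + (-1 + 49 - 91)/6 = 5520 + (1/6)*(-43) = 5520 - 43/6 = 33077/6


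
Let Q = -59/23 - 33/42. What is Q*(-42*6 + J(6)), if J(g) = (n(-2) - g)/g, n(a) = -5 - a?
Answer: 547053/644 ≈ 849.46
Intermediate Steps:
Q = -1079/322 (Q = -59*1/23 - 33*1/42 = -59/23 - 11/14 = -1079/322 ≈ -3.3509)
J(g) = (-3 - g)/g (J(g) = ((-5 - 1*(-2)) - g)/g = ((-5 + 2) - g)/g = (-3 - g)/g)
Q*(-42*6 + J(6)) = -1079*(-42*6 + (-3 - 1*6)/6)/322 = -1079*(-252 + (-3 - 6)/6)/322 = -1079*(-252 + (⅙)*(-9))/322 = -1079*(-252 - 3/2)/322 = -1079/322*(-507/2) = 547053/644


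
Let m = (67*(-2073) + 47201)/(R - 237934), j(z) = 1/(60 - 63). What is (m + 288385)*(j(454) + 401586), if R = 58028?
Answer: 10417590703768250/89953 ≈ 1.1581e+11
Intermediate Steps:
j(z) = -⅓ (j(z) = 1/(-3) = -⅓)
m = 45845/89953 (m = (67*(-2073) + 47201)/(58028 - 237934) = (-138891 + 47201)/(-179906) = -91690*(-1/179906) = 45845/89953 ≈ 0.50965)
(m + 288385)*(j(454) + 401586) = (45845/89953 + 288385)*(-⅓ + 401586) = (25941141750/89953)*(1204757/3) = 10417590703768250/89953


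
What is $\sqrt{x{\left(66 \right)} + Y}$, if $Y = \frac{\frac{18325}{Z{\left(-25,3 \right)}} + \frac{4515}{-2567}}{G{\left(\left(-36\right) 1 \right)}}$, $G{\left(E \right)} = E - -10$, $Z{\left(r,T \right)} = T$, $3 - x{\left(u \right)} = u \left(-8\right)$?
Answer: $\frac{\sqrt{2968013870094}}{100113} \approx 17.208$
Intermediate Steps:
$x{\left(u \right)} = 3 + 8 u$ ($x{\left(u \right)} = 3 - u \left(-8\right) = 3 - - 8 u = 3 + 8 u$)
$G{\left(E \right)} = 10 + E$ ($G{\left(E \right)} = E + 10 = 10 + E$)
$Y = - \frac{23513365}{100113}$ ($Y = \frac{\frac{18325}{3} + \frac{4515}{-2567}}{10 - 36} = \frac{18325 \cdot \frac{1}{3} + 4515 \left(- \frac{1}{2567}\right)}{10 - 36} = \frac{\frac{18325}{3} - \frac{4515}{2567}}{-26} = \frac{47026730}{7701} \left(- \frac{1}{26}\right) = - \frac{23513365}{100113} \approx -234.87$)
$\sqrt{x{\left(66 \right)} + Y} = \sqrt{\left(3 + 8 \cdot 66\right) - \frac{23513365}{100113}} = \sqrt{\left(3 + 528\right) - \frac{23513365}{100113}} = \sqrt{531 - \frac{23513365}{100113}} = \sqrt{\frac{29646638}{100113}} = \frac{\sqrt{2968013870094}}{100113}$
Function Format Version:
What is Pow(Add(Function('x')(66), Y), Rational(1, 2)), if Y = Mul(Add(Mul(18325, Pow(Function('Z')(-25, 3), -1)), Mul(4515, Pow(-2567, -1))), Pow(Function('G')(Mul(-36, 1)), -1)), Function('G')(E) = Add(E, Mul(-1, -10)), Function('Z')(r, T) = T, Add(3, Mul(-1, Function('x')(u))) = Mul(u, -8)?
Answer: Mul(Rational(1, 100113), Pow(2968013870094, Rational(1, 2))) ≈ 17.208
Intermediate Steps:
Function('x')(u) = Add(3, Mul(8, u)) (Function('x')(u) = Add(3, Mul(-1, Mul(u, -8))) = Add(3, Mul(-1, Mul(-8, u))) = Add(3, Mul(8, u)))
Function('G')(E) = Add(10, E) (Function('G')(E) = Add(E, 10) = Add(10, E))
Y = Rational(-23513365, 100113) (Y = Mul(Add(Mul(18325, Pow(3, -1)), Mul(4515, Pow(-2567, -1))), Pow(Add(10, Mul(-36, 1)), -1)) = Mul(Add(Mul(18325, Rational(1, 3)), Mul(4515, Rational(-1, 2567))), Pow(Add(10, -36), -1)) = Mul(Add(Rational(18325, 3), Rational(-4515, 2567)), Pow(-26, -1)) = Mul(Rational(47026730, 7701), Rational(-1, 26)) = Rational(-23513365, 100113) ≈ -234.87)
Pow(Add(Function('x')(66), Y), Rational(1, 2)) = Pow(Add(Add(3, Mul(8, 66)), Rational(-23513365, 100113)), Rational(1, 2)) = Pow(Add(Add(3, 528), Rational(-23513365, 100113)), Rational(1, 2)) = Pow(Add(531, Rational(-23513365, 100113)), Rational(1, 2)) = Pow(Rational(29646638, 100113), Rational(1, 2)) = Mul(Rational(1, 100113), Pow(2968013870094, Rational(1, 2)))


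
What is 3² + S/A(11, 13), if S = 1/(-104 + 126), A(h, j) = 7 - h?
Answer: 791/88 ≈ 8.9886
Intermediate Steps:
S = 1/22 ≈ 0.045455
3² + S/A(11, 13) = 3² + (1/22)/(7 - 1*11) = 9 + (1/22)/(7 - 11) = 9 + (1/22)/(-4) = 9 - ¼*1/22 = 9 - 1/88 = 791/88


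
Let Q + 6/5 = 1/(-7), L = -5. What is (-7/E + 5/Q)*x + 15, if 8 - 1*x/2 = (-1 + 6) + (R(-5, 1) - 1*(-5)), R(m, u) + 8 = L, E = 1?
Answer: -10383/47 ≈ -220.91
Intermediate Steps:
R(m, u) = -13 (R(m, u) = -8 - 5 = -13)
Q = -47/35 (Q = -6/5 + 1/(-7) = -6/5 - ⅐ = -47/35 ≈ -1.3429)
x = 22 (x = 16 - 2*((-1 + 6) + (-13 - 1*(-5))) = 16 - 2*(5 + (-13 + 5)) = 16 - 2*(5 - 8) = 16 - 2*(-3) = 16 + 6 = 22)
(-7/E + 5/Q)*x + 15 = (-7/1 + 5/(-47/35))*22 + 15 = (-7*1 + 5*(-35/47))*22 + 15 = (-7 - 175/47)*22 + 15 = -504/47*22 + 15 = -11088/47 + 15 = -10383/47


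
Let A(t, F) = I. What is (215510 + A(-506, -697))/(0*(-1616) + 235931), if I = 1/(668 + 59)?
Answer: 156675771/171521837 ≈ 0.91344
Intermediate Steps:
I = 1/727 ≈ 0.0013755
A(t, F) = 1/727
(215510 + A(-506, -697))/(0*(-1616) + 235931) = (215510 + 1/727)/(0*(-1616) + 235931) = 156675771/(727*(0 + 235931)) = (156675771/727)/235931 = (156675771/727)*(1/235931) = 156675771/171521837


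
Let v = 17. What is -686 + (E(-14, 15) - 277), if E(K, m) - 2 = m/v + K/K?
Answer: -16305/17 ≈ -959.12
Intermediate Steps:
E(K, m) = 3 + m/17 (E(K, m) = 2 + (m/17 + K/K) = 2 + (m*(1/17) + 1) = 2 + (m/17 + 1) = 2 + (1 + m/17) = 3 + m/17)
-686 + (E(-14, 15) - 277) = -686 + ((3 + (1/17)*15) - 277) = -686 + ((3 + 15/17) - 277) = -686 + (66/17 - 277) = -686 - 4643/17 = -16305/17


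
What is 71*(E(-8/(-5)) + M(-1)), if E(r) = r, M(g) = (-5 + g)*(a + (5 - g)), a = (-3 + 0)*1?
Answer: -5822/5 ≈ -1164.4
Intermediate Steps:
a = -3 (a = -3*1 = -3)
M(g) = (-5 + g)*(2 - g) (M(g) = (-5 + g)*(-3 + (5 - g)) = (-5 + g)*(2 - g))
71*(E(-8/(-5)) + M(-1)) = 71*(-8/(-5) + (-10 - 1*(-1)² + 7*(-1))) = 71*(-8*(-⅕) + (-10 - 1*1 - 7)) = 71*(8/5 + (-10 - 1 - 7)) = 71*(8/5 - 18) = 71*(-82/5) = -5822/5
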